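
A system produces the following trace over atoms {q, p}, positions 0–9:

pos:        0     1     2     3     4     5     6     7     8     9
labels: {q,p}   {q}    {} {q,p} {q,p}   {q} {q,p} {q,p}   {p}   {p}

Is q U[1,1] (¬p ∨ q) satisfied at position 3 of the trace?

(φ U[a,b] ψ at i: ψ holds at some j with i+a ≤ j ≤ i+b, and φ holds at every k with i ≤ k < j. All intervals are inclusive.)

True

Need some j in [4,4] with (¬p ∨ q), and q at every k in [3,j-1].
  j=4: (¬p ∨ q) holds; q holds at every k in [3,3] → satisfied.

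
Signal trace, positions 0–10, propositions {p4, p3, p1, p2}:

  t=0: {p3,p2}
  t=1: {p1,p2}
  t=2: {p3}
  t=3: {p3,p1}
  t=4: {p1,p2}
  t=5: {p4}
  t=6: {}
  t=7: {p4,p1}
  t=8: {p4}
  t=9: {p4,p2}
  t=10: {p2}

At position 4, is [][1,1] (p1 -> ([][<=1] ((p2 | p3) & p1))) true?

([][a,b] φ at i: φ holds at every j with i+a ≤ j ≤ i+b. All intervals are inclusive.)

Check (p1 -> ([][<=1] ((p2 | p3) & p1))) at every j in [5,5]:
  j=5: antecedent false → ✓
All positions satisfy it → formula holds.

Yes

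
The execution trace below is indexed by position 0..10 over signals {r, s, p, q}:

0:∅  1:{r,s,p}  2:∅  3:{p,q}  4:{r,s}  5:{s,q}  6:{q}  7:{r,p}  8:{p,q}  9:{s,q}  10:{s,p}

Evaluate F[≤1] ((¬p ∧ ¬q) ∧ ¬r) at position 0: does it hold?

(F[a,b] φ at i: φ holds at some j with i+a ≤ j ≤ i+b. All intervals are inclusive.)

Check ((¬p ∧ ¬q) ∧ ¬r) at each j in [0,1]:
  j=0: true
  j=1: false
Found at j=0 → formula holds.

True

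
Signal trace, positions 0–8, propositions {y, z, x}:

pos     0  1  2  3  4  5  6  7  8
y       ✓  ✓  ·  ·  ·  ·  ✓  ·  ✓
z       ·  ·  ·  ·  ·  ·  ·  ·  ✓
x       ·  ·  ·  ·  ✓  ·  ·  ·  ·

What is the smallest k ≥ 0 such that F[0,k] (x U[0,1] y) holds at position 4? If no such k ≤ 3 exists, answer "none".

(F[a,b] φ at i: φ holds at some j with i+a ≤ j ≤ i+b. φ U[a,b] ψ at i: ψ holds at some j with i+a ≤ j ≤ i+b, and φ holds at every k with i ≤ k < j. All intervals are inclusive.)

2

Scan j = 4,5,… for (x U[0,1] y):
  j=4: fails
  j=5: fails
  j=6: holds
First hit at j=6, so smallest k = 6-4 = 2.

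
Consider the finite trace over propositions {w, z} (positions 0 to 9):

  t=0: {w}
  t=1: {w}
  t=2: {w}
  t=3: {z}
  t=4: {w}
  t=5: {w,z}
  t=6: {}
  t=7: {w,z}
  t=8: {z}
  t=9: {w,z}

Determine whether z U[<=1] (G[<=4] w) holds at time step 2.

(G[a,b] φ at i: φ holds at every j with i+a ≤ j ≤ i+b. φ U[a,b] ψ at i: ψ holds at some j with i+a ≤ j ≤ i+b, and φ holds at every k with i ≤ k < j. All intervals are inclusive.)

Need some j in [2,3] with G[<=4] w, and z at every k in [2,j-1].
  j=2: G[<=4] w — fails at 3.
  j=3: G[<=4] w — fails at 3.
No j in the window works → until fails.

No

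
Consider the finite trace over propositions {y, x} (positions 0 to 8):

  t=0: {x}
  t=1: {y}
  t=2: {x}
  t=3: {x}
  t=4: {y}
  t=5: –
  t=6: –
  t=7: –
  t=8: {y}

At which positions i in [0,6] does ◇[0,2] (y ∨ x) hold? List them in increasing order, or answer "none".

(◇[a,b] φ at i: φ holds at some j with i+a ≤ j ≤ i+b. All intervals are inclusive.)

Evaluate at each i in [0,6]:
  i=0: ✓ (witness j=0)
  i=1: ✓ (witness j=1)
  i=2: ✓ (witness j=2)
  i=3: ✓ (witness j=3)
  i=4: ✓ (witness j=4)
  i=5: ✗ (none in [5,7])
  i=6: ✓ (witness j=8)

0, 1, 2, 3, 4, 6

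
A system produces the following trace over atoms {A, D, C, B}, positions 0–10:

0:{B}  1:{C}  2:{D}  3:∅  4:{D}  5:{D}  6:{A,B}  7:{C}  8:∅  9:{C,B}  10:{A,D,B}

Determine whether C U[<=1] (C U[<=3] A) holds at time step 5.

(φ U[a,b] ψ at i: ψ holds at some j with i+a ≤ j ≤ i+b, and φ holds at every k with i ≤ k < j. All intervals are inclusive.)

Need some j in [5,6] with (C U[<=3] A), and C at every k in [5,j-1].
  j=5: (C U[<=3] A) — fails.
  j=6: (C U[<=3] A) holds, but C fails at k=5 → not this j.
No j in the window works → until fails.

False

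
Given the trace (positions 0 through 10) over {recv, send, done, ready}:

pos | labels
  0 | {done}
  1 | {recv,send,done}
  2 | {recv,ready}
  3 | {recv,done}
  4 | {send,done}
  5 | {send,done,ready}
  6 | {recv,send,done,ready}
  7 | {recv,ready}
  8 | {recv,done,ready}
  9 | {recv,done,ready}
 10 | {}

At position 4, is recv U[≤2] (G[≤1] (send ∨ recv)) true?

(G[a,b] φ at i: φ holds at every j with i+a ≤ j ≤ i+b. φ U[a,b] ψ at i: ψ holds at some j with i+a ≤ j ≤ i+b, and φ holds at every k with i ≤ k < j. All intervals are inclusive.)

Need some j in [4,6] with G[≤1] (send ∨ recv), and recv at every k in [4,j-1].
  j=4: G[≤1] (send ∨ recv) holds; no prefix to check → satisfied.

True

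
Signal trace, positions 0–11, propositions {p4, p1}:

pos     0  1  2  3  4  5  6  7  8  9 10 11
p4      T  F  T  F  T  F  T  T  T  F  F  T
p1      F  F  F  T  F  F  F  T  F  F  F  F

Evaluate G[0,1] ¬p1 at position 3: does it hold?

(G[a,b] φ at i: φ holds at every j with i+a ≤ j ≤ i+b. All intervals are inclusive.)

Check ¬p1 at every j in [3,4]:
  j=3: false
  j=4: true
Fails at j=3 → formula fails.

Does not hold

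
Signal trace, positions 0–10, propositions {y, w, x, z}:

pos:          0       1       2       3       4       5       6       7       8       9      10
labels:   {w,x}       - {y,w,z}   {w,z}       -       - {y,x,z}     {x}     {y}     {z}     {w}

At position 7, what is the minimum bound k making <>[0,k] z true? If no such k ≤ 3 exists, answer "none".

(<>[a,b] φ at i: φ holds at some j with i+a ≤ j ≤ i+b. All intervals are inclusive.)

Scan j = 7,8,… for z:
  j=7: fails
  j=8: fails
  j=9: holds
First hit at j=9, so smallest k = 9-7 = 2.

2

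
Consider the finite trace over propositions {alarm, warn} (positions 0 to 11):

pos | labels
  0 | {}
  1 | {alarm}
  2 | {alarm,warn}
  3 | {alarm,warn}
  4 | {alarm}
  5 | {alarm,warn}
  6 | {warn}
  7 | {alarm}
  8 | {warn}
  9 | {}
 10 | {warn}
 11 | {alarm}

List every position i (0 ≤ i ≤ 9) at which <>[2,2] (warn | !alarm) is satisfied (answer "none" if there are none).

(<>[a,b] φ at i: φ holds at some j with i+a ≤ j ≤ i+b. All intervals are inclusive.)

Evaluate at each i in [0,9]:
  i=0: ✓ (witness j=2)
  i=1: ✓ (witness j=3)
  i=2: ✗ (none in [4,4])
  i=3: ✓ (witness j=5)
  i=4: ✓ (witness j=6)
  i=5: ✗ (none in [7,7])
  i=6: ✓ (witness j=8)
  i=7: ✓ (witness j=9)
  i=8: ✓ (witness j=10)
  i=9: ✗ (none in [11,11])

0, 1, 3, 4, 6, 7, 8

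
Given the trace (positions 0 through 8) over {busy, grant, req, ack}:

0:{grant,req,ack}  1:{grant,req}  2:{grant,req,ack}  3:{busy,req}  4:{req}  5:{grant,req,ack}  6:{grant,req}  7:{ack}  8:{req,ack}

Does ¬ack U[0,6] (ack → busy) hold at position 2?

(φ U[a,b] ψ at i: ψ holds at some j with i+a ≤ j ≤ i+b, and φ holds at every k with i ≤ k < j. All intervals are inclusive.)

Need some j in [2,8] with (ack → busy), and ¬ack at every k in [2,j-1].
  j=2: (ack → busy) false.
  j=3: (ack → busy) holds, but ¬ack fails at k=2 → not this j.
  j=4: (ack → busy) holds, but ¬ack fails at k=2 → not this j.
  j=5: (ack → busy) false.
  j=6: (ack → busy) holds, but ¬ack fails at k=2 → not this j.
  j=7: (ack → busy) false.
  j=8: (ack → busy) false.
No j in the window works → until fails.

False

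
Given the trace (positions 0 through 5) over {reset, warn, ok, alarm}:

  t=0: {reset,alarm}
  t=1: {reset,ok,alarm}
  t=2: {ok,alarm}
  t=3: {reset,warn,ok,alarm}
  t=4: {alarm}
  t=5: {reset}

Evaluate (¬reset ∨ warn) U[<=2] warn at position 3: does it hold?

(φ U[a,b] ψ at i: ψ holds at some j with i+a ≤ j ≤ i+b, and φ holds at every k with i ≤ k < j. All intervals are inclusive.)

True

Need some j in [3,5] with warn, and (¬reset ∨ warn) at every k in [3,j-1].
  j=3: warn holds; no prefix to check → satisfied.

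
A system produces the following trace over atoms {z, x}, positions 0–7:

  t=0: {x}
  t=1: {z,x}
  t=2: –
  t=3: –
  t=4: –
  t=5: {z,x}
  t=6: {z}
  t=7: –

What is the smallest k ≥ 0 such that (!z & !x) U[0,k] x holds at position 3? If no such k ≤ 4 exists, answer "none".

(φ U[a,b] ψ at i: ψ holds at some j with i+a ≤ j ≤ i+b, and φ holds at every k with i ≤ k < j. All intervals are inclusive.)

Need earliest j ≥ 3 with x, and (!z & !x) at every k in [3,j-1].
  j=3: rhs fails.
  j=4: rhs fails.
  j=5: rhs holds; lhs holds on [3,4]. k = 2.

2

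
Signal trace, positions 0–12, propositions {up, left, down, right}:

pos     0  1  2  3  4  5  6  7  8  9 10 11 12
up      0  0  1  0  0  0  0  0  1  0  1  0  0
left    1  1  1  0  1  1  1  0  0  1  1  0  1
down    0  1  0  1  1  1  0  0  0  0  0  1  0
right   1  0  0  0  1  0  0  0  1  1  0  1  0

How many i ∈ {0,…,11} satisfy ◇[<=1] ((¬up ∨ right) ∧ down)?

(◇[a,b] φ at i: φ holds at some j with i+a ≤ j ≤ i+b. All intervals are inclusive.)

Evaluate at each i in [0,11]:
  i=0: ✓ (witness j=1)
  i=1: ✓ (witness j=1)
  i=2: ✓ (witness j=3)
  i=3: ✓ (witness j=3)
  i=4: ✓ (witness j=4)
  i=5: ✓ (witness j=5)
  i=6: ✗ (none in [6,7])
  i=7: ✗ (none in [7,8])
  i=8: ✗ (none in [8,9])
  i=9: ✗ (none in [9,10])
  i=10: ✓ (witness j=11)
  i=11: ✓ (witness j=11)
Positions where it holds: {0, 1, 2, 3, 4, 5, 10, 11} → 8.

8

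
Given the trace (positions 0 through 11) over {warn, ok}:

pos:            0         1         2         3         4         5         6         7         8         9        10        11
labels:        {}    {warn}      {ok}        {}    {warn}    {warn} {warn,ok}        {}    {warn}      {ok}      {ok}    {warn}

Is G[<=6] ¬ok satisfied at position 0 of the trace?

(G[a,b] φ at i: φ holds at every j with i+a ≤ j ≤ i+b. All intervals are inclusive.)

Check ¬ok at every j in [0,6]:
  j=0: true
  j=1: true
  j=2: false
  j=3: true
  j=4: true
  j=5: true
  j=6: false
Fails at j=2 → formula fails.

Does not hold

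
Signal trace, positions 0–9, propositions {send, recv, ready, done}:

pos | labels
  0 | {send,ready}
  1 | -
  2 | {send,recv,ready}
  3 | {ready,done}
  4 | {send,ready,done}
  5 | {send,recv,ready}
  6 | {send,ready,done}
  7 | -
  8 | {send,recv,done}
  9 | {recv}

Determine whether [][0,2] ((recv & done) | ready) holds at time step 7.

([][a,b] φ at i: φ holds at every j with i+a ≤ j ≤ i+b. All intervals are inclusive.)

Check ((recv & done) | ready) at every j in [7,9]:
  j=7: false
  j=8: true
  j=9: false
Fails at j=7 → formula fails.

False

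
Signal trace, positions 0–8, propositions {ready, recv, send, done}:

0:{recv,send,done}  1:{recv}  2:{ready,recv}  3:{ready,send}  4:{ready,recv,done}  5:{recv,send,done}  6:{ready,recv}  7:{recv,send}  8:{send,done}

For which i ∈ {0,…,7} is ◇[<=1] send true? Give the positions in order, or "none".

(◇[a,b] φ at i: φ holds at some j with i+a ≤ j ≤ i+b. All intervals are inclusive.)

0, 2, 3, 4, 5, 6, 7

Evaluate at each i in [0,7]:
  i=0: ✓ (witness j=0)
  i=1: ✗ (none in [1,2])
  i=2: ✓ (witness j=3)
  i=3: ✓ (witness j=3)
  i=4: ✓ (witness j=5)
  i=5: ✓ (witness j=5)
  i=6: ✓ (witness j=7)
  i=7: ✓ (witness j=7)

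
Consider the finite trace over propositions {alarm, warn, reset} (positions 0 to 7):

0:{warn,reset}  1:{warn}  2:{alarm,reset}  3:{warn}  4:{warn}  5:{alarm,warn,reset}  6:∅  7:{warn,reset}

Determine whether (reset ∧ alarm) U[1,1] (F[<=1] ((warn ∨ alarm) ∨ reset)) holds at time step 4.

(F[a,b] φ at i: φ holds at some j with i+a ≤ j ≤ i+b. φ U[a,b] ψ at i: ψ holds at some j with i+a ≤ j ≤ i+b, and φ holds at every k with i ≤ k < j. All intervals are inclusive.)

Need some j in [5,5] with F[<=1] ((warn ∨ alarm) ∨ reset), and (reset ∧ alarm) at every k in [4,j-1].
  j=5: F[<=1] ((warn ∨ alarm) ∨ reset) holds, but (reset ∧ alarm) fails at k=4 → not this j.
No j in the window works → until fails.

False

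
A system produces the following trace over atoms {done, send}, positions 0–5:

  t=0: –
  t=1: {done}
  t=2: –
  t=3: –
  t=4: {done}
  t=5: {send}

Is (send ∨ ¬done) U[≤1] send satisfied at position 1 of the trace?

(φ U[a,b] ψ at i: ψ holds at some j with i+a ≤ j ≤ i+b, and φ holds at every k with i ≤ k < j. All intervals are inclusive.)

Need some j in [1,2] with send, and (send ∨ ¬done) at every k in [1,j-1].
  j=1: send false.
  j=2: send false.
No j in the window works → until fails.

Does not hold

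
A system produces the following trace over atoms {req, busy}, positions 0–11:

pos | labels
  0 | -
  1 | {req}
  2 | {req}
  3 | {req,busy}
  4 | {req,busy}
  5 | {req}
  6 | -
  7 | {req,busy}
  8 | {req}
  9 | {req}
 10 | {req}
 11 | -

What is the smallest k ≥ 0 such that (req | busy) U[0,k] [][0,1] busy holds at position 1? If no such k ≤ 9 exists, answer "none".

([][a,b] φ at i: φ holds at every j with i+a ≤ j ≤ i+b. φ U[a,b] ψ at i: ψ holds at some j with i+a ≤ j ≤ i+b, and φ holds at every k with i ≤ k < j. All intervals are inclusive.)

Need earliest j ≥ 1 with [][0,1] busy, and (req | busy) at every k in [1,j-1].
  j=1: rhs fails.
  j=2: rhs fails.
  j=3: rhs holds; lhs holds on [1,2]. k = 2.

2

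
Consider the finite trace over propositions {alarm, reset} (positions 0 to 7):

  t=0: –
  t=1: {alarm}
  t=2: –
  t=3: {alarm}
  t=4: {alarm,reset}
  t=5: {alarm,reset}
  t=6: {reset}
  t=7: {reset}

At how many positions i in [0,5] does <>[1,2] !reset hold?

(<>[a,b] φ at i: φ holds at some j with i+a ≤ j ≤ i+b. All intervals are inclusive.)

Evaluate at each i in [0,5]:
  i=0: ✓ (witness j=1)
  i=1: ✓ (witness j=2)
  i=2: ✓ (witness j=3)
  i=3: ✗ (none in [4,5])
  i=4: ✗ (none in [5,6])
  i=5: ✗ (none in [6,7])
Positions where it holds: {0, 1, 2} → 3.

3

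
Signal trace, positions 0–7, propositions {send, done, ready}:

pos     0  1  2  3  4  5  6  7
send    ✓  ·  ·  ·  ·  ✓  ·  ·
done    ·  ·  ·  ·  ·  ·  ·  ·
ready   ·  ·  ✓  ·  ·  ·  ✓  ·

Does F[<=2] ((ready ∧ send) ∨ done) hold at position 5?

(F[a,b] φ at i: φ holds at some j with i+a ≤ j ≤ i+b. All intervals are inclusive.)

Does not hold

Check ((ready ∧ send) ∨ done) at each j in [5,7]:
  j=5: false
  j=6: false
  j=7: false
No position in the window satisfies it → formula fails.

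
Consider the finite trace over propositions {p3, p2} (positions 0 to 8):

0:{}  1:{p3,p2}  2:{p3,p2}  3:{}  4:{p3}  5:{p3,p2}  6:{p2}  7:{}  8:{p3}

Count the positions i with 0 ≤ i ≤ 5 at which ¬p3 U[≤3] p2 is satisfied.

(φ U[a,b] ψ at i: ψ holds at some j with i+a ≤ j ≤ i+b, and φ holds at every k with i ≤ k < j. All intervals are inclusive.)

4

Evaluate at each i in [0,5]:
  i=0: ✓ (rhs at j=1; lhs holds on [0,0])
  i=1: ✓ (rhs at j=1)
  i=2: ✓ (rhs at j=2)
  i=3: ✗ (lhs fails at k=4 before rhs at j=5)
  i=4: ✗ (lhs fails at k=4 before rhs at j=5)
  i=5: ✓ (rhs at j=5)
Positions where it holds: {0, 1, 2, 5} → 4.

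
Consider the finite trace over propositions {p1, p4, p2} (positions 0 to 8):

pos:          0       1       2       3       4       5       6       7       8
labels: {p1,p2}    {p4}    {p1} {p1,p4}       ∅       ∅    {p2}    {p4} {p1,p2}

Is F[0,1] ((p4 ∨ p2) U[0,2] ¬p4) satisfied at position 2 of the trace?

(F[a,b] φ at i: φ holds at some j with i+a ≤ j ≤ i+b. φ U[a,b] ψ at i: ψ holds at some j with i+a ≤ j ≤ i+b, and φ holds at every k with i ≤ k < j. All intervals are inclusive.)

Holds

Check ((p4 ∨ p2) U[0,2] ¬p4) at each j in [2,3]:
  j=2: holds
  j=3: holds
Found at j=2 → formula holds.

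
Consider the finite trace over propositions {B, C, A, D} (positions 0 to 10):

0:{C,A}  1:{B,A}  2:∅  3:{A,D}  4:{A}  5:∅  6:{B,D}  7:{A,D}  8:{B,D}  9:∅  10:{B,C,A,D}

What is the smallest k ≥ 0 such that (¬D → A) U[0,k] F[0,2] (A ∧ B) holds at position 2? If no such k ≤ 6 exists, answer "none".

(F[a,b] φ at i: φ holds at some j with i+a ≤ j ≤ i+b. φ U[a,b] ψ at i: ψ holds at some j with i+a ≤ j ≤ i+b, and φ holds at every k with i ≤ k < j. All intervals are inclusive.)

Need earliest j ≥ 2 with F[0,2] (A ∧ B), and (¬D → A) at every k in [2,j-1].
  j=2: rhs fails.
  j=3: rhs fails.
  j=4: rhs fails.
  j=5: rhs fails.
  j=6: rhs fails.
  j=7: rhs fails.
  j=8: rhs holds but lhs fails at k=2.
No witness within the range → none.

none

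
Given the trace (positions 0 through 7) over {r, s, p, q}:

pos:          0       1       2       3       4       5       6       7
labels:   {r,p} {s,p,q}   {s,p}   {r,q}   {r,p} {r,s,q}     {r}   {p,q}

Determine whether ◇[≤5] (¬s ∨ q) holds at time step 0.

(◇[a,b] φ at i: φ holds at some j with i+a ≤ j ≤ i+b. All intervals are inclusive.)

True

Check (¬s ∨ q) at each j in [0,5]:
  j=0: true
  j=1: true
  j=2: false
  j=3: true
  j=4: true
  j=5: true
Found at j=0 → formula holds.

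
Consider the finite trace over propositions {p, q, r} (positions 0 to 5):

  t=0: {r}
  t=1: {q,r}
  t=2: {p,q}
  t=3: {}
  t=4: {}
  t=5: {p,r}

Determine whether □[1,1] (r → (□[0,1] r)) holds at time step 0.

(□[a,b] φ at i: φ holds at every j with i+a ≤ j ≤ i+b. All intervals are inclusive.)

False

Check (r → (□[0,1] r)) at every j in [1,1]:
  j=1: antecedent true; consequent fails at 2 → ✗
Fails at j=1 → formula fails.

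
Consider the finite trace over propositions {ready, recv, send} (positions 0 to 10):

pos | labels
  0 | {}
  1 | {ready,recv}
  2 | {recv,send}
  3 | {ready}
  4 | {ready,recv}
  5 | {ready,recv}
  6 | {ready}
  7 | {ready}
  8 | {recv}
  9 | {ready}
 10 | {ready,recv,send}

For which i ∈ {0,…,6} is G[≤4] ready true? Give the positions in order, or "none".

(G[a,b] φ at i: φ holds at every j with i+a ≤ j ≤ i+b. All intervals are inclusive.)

3

Evaluate at each i in [0,6]:
  i=0: ✗ (fails at j=0)
  i=1: ✗ (fails at j=2)
  i=2: ✗ (fails at j=2)
  i=3: ✓ (all of [3,7])
  i=4: ✗ (fails at j=8)
  i=5: ✗ (fails at j=8)
  i=6: ✗ (fails at j=8)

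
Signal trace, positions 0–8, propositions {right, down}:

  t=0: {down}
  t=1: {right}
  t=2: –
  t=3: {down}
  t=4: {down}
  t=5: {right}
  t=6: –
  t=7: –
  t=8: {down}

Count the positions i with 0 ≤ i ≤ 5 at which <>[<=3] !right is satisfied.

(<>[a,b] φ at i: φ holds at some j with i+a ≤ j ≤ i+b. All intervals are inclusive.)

6

Evaluate at each i in [0,5]:
  i=0: ✓ (witness j=0)
  i=1: ✓ (witness j=2)
  i=2: ✓ (witness j=2)
  i=3: ✓ (witness j=3)
  i=4: ✓ (witness j=4)
  i=5: ✓ (witness j=6)
Positions where it holds: {0, 1, 2, 3, 4, 5} → 6.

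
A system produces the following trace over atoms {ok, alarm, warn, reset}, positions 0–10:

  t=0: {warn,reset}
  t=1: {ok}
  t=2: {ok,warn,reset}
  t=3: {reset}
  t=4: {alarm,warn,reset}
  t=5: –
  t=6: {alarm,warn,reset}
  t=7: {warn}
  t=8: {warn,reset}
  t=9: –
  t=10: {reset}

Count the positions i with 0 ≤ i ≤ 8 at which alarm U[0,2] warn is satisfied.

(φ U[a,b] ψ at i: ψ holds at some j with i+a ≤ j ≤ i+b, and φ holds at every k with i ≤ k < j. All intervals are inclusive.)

Evaluate at each i in [0,8]:
  i=0: ✓ (rhs at j=0)
  i=1: ✗ (lhs fails at k=1 before rhs at j=2)
  i=2: ✓ (rhs at j=2)
  i=3: ✗ (lhs fails at k=3 before rhs at j=4)
  i=4: ✓ (rhs at j=4)
  i=5: ✗ (lhs fails at k=5 before rhs at j=6)
  i=6: ✓ (rhs at j=6)
  i=7: ✓ (rhs at j=7)
  i=8: ✓ (rhs at j=8)
Positions where it holds: {0, 2, 4, 6, 7, 8} → 6.

6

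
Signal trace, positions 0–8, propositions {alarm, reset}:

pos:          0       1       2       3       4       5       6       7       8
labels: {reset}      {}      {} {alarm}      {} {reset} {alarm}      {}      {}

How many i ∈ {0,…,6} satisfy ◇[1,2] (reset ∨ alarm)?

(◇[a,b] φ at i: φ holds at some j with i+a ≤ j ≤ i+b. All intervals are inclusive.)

Evaluate at each i in [0,6]:
  i=0: ✗ (none in [1,2])
  i=1: ✓ (witness j=3)
  i=2: ✓ (witness j=3)
  i=3: ✓ (witness j=5)
  i=4: ✓ (witness j=5)
  i=5: ✓ (witness j=6)
  i=6: ✗ (none in [7,8])
Positions where it holds: {1, 2, 3, 4, 5} → 5.

5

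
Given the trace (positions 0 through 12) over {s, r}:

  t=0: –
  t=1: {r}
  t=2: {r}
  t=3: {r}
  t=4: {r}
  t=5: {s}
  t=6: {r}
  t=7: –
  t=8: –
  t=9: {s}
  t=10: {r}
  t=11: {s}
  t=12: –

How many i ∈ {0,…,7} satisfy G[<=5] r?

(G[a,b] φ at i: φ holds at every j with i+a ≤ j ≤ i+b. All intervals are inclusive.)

0

Evaluate at each i in [0,7]:
  i=0: ✗ (fails at j=0)
  i=1: ✗ (fails at j=5)
  i=2: ✗ (fails at j=5)
  i=3: ✗ (fails at j=5)
  i=4: ✗ (fails at j=5)
  i=5: ✗ (fails at j=5)
  i=6: ✗ (fails at j=7)
  i=7: ✗ (fails at j=7)
Positions where it holds: {} → 0.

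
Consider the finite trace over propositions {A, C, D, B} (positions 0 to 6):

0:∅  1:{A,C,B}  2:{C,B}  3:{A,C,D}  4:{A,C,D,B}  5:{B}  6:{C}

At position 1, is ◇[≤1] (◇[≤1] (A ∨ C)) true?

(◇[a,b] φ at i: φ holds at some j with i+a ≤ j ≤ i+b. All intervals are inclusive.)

Holds

Check ◇[≤1] (A ∨ C) at each j in [1,2]:
  j=1: holds (witness at 1)
  j=2: holds (witness at 2)
Found at j=1 → formula holds.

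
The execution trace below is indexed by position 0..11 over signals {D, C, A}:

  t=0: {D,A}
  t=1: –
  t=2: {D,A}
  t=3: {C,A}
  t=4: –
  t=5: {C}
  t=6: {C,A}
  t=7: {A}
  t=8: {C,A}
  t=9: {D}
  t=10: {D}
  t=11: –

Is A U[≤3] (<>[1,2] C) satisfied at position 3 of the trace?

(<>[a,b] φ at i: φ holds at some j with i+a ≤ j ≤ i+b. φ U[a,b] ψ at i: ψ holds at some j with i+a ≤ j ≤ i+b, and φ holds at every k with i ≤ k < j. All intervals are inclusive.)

Need some j in [3,6] with <>[1,2] C, and A at every k in [3,j-1].
  j=3: <>[1,2] C holds; no prefix to check → satisfied.

Holds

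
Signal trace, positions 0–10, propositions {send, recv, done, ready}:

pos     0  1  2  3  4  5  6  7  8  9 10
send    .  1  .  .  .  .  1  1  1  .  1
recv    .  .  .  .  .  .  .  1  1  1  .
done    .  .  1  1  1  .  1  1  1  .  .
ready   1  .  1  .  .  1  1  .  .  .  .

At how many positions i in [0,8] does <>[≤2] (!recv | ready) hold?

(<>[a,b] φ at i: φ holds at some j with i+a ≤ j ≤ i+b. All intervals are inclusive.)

8

Evaluate at each i in [0,8]:
  i=0: ✓ (witness j=0)
  i=1: ✓ (witness j=1)
  i=2: ✓ (witness j=2)
  i=3: ✓ (witness j=3)
  i=4: ✓ (witness j=4)
  i=5: ✓ (witness j=5)
  i=6: ✓ (witness j=6)
  i=7: ✗ (none in [7,9])
  i=8: ✓ (witness j=10)
Positions where it holds: {0, 1, 2, 3, 4, 5, 6, 8} → 8.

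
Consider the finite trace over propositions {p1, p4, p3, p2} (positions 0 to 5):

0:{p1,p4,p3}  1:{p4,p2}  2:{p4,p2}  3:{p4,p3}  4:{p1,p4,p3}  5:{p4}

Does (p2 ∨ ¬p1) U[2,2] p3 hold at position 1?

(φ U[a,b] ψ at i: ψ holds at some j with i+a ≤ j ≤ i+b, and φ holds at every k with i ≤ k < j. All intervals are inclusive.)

Yes

Need some j in [3,3] with p3, and (p2 ∨ ¬p1) at every k in [1,j-1].
  j=3: p3 holds; (p2 ∨ ¬p1) holds at every k in [1,2] → satisfied.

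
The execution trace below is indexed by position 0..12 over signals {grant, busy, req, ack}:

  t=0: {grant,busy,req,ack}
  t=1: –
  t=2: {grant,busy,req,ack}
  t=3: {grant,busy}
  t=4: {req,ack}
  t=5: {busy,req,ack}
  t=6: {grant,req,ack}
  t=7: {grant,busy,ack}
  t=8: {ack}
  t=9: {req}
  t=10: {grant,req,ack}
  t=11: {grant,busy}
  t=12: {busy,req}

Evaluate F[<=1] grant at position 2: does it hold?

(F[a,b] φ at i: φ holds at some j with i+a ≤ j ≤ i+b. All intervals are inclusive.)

Yes

Check grant at each j in [2,3]:
  j=2: true
  j=3: true
Found at j=2 → formula holds.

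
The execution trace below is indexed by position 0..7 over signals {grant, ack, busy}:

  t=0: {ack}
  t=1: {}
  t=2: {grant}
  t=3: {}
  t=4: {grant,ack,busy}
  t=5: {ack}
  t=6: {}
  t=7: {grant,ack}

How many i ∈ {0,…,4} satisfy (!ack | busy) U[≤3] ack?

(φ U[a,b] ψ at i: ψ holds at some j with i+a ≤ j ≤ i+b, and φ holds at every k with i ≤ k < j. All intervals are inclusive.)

Evaluate at each i in [0,4]:
  i=0: ✓ (rhs at j=0)
  i=1: ✓ (rhs at j=4; lhs holds on [1,3])
  i=2: ✓ (rhs at j=4; lhs holds on [2,3])
  i=3: ✓ (rhs at j=4; lhs holds on [3,3])
  i=4: ✓ (rhs at j=4)
Positions where it holds: {0, 1, 2, 3, 4} → 5.

5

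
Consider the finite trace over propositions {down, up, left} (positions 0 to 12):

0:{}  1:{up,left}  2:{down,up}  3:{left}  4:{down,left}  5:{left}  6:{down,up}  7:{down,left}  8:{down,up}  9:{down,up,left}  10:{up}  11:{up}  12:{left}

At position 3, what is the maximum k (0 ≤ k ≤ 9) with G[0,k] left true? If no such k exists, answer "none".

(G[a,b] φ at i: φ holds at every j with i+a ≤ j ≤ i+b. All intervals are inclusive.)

2

left must hold from j=3 onward; find where it first fails.
  j=3: holds
  j=4: holds
  j=5: holds
  j=6: fails
Holds on [3,5], so largest k = 2.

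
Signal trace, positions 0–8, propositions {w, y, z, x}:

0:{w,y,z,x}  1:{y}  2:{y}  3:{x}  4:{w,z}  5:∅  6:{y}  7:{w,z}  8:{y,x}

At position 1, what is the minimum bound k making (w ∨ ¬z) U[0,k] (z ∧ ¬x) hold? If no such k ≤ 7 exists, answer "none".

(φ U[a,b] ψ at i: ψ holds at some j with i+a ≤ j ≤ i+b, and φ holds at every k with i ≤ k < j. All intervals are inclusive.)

3

Need earliest j ≥ 1 with (z ∧ ¬x), and (w ∨ ¬z) at every k in [1,j-1].
  j=1: rhs fails.
  j=2: rhs fails.
  j=3: rhs fails.
  j=4: rhs holds; lhs holds on [1,3]. k = 3.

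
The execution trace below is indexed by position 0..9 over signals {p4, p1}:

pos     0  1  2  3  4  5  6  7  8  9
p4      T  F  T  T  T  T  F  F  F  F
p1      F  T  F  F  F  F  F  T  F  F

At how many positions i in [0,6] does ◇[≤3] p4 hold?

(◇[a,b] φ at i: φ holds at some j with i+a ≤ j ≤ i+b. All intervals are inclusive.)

6

Evaluate at each i in [0,6]:
  i=0: ✓ (witness j=0)
  i=1: ✓ (witness j=2)
  i=2: ✓ (witness j=2)
  i=3: ✓ (witness j=3)
  i=4: ✓ (witness j=4)
  i=5: ✓ (witness j=5)
  i=6: ✗ (none in [6,9])
Positions where it holds: {0, 1, 2, 3, 4, 5} → 6.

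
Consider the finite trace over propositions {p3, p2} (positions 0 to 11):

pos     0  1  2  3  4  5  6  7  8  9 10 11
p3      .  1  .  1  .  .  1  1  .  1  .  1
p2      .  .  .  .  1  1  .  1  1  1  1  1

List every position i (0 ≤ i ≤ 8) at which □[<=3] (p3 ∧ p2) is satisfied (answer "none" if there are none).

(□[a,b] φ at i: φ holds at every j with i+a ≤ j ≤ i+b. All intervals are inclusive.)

Evaluate at each i in [0,8]:
  i=0: ✗ (fails at j=0)
  i=1: ✗ (fails at j=1)
  i=2: ✗ (fails at j=2)
  i=3: ✗ (fails at j=3)
  i=4: ✗ (fails at j=4)
  i=5: ✗ (fails at j=5)
  i=6: ✗ (fails at j=6)
  i=7: ✗ (fails at j=8)
  i=8: ✗ (fails at j=8)

none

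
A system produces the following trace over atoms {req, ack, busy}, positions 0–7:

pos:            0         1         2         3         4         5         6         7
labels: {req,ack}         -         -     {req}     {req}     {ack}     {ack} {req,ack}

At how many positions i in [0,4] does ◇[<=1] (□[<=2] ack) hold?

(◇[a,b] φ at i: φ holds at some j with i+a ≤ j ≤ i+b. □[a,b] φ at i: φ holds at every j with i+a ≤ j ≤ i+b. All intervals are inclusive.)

1

Evaluate at each i in [0,4]:
  i=0: ✗ (none in [0,1])
  i=1: ✗ (none in [1,2])
  i=2: ✗ (none in [2,3])
  i=3: ✗ (none in [3,4])
  i=4: ✓ (witness j=5)
Positions where it holds: {4} → 1.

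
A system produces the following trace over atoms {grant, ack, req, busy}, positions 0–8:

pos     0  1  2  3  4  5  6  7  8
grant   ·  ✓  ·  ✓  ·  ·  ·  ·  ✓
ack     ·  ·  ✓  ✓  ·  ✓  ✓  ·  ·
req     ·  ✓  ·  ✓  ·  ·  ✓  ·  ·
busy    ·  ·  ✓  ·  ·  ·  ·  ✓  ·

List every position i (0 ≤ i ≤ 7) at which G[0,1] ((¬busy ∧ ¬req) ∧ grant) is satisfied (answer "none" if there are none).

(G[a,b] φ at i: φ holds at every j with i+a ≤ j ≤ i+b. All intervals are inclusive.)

none

Evaluate at each i in [0,7]:
  i=0: ✗ (fails at j=0)
  i=1: ✗ (fails at j=1)
  i=2: ✗ (fails at j=2)
  i=3: ✗ (fails at j=3)
  i=4: ✗ (fails at j=4)
  i=5: ✗ (fails at j=5)
  i=6: ✗ (fails at j=6)
  i=7: ✗ (fails at j=7)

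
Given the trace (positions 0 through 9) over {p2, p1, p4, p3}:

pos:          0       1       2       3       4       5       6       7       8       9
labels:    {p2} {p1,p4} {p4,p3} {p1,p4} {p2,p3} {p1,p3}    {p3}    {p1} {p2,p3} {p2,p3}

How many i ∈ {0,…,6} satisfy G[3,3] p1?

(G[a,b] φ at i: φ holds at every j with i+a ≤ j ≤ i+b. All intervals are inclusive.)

3

Evaluate at each i in [0,6]:
  i=0: ✓ (all of [3,3])
  i=1: ✗ (fails at j=4)
  i=2: ✓ (all of [5,5])
  i=3: ✗ (fails at j=6)
  i=4: ✓ (all of [7,7])
  i=5: ✗ (fails at j=8)
  i=6: ✗ (fails at j=9)
Positions where it holds: {0, 2, 4} → 3.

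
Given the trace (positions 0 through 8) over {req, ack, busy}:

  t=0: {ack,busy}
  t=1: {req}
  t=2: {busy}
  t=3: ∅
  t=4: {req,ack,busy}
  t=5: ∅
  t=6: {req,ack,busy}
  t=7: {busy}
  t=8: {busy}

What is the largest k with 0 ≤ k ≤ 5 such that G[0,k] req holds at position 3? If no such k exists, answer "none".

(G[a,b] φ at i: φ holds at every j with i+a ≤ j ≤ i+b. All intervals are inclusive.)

req must hold from j=3 onward; find where it first fails.
  j=3: fails → no k works.

none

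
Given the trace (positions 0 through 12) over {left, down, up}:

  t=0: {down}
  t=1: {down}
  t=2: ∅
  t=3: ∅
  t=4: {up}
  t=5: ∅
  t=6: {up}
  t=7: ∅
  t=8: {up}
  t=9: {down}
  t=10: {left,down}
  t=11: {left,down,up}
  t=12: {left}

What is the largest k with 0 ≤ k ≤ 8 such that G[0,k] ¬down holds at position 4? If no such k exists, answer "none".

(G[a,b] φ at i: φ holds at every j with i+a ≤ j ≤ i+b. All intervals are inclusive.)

4

¬down must hold from j=4 onward; find where it first fails.
  j=4: holds
  j=5: holds
  j=6: holds
  j=7: holds
  j=8: holds
  j=9: fails
Holds on [4,8], so largest k = 4.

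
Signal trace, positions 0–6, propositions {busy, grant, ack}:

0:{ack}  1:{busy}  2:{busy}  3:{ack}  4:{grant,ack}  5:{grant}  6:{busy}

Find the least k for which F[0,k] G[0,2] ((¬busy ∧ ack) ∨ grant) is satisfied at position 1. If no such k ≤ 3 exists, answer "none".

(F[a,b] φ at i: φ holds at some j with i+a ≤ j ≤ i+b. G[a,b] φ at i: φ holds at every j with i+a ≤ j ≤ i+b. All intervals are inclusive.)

Scan j = 1,2,… for G[0,2] ((¬busy ∧ ack) ∨ grant):
  j=1: fails
  j=2: fails
  j=3: holds
First hit at j=3, so smallest k = 3-1 = 2.

2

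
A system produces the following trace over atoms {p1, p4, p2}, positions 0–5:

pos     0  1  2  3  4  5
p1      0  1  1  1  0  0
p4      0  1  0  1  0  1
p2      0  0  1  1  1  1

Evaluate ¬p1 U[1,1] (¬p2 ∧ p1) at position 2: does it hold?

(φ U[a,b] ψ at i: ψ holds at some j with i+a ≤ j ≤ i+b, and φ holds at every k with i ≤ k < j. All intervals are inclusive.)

Need some j in [3,3] with (¬p2 ∧ p1), and ¬p1 at every k in [2,j-1].
  j=3: (¬p2 ∧ p1) false.
No j in the window works → until fails.

False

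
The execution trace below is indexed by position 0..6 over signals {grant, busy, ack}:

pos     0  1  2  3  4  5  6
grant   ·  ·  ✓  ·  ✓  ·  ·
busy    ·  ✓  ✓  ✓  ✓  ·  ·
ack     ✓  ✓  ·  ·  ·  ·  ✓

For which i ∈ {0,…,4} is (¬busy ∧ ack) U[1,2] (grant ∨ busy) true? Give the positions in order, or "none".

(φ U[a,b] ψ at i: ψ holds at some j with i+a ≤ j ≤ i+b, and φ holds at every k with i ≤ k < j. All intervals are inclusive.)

Evaluate at each i in [0,4]:
  i=0: ✓ (rhs at j=1; lhs holds on [0,0])
  i=1: ✗ (lhs fails at k=1 before rhs at j=2)
  i=2: ✗ (lhs fails at k=2 before rhs at j=3)
  i=3: ✗ (lhs fails at k=3 before rhs at j=4)
  i=4: ✗ (no rhs in [5,6])

0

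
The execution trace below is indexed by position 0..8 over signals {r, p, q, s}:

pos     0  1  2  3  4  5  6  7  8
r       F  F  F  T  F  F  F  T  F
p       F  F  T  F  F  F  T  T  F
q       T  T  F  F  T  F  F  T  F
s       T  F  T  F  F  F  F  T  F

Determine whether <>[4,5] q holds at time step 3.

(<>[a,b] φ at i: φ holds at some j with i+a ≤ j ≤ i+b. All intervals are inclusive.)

Holds

Check q at each j in [7,8]:
  j=7: true
  j=8: false
Found at j=7 → formula holds.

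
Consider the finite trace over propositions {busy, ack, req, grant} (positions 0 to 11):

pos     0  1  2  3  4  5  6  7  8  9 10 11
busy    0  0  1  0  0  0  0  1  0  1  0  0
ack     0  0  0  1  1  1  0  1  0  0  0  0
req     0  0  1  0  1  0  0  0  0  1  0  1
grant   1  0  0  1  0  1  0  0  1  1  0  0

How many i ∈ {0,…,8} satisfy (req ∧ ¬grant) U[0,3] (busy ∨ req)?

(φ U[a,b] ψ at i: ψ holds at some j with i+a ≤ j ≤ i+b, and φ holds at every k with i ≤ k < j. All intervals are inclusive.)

3

Evaluate at each i in [0,8]:
  i=0: ✗ (lhs fails at k=0 before rhs at j=2)
  i=1: ✗ (lhs fails at k=1 before rhs at j=2)
  i=2: ✓ (rhs at j=2)
  i=3: ✗ (lhs fails at k=3 before rhs at j=4)
  i=4: ✓ (rhs at j=4)
  i=5: ✗ (lhs fails at k=5 before rhs at j=7)
  i=6: ✗ (lhs fails at k=6 before rhs at j=7)
  i=7: ✓ (rhs at j=7)
  i=8: ✗ (lhs fails at k=8 before rhs at j=9)
Positions where it holds: {2, 4, 7} → 3.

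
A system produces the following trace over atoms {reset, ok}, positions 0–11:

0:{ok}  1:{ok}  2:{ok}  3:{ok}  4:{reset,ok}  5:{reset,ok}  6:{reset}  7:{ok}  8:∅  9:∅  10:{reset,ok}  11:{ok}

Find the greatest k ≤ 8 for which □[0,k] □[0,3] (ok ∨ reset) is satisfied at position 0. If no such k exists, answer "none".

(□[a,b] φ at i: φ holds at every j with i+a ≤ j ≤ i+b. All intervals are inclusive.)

4

□[0,3] (ok ∨ reset) must hold from j=0 onward; find where it first fails.
  j=0: holds
  j=1: holds
  j=2: holds
  j=3: holds
  j=4: holds
  j=5: fails
Holds on [0,4], so largest k = 4.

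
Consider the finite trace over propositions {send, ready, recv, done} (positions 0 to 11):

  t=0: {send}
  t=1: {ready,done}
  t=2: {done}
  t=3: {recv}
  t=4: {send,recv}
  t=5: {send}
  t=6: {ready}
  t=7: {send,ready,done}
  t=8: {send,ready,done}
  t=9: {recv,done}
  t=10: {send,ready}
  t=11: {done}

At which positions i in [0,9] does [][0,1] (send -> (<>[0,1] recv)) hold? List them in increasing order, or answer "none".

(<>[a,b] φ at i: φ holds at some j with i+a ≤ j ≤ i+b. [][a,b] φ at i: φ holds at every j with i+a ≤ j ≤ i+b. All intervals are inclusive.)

1, 2, 3, 8

Evaluate at each i in [0,9]:
  i=0: ✗ (fails at j=0)
  i=1: ✓ (all of [1,2])
  i=2: ✓ (all of [2,3])
  i=3: ✓ (all of [3,4])
  i=4: ✗ (fails at j=5)
  i=5: ✗ (fails at j=5)
  i=6: ✗ (fails at j=7)
  i=7: ✗ (fails at j=7)
  i=8: ✓ (all of [8,9])
  i=9: ✗ (fails at j=10)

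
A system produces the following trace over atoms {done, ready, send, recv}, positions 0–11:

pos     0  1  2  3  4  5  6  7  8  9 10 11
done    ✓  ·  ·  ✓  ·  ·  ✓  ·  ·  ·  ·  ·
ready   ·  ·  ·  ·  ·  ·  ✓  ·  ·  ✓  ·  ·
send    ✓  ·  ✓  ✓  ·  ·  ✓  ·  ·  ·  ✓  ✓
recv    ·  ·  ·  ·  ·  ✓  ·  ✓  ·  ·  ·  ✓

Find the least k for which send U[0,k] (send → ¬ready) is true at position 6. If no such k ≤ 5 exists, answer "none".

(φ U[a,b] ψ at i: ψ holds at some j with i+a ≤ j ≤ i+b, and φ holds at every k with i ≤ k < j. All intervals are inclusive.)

Need earliest j ≥ 6 with (send → ¬ready), and send at every k in [6,j-1].
  j=6: rhs fails.
  j=7: rhs holds; lhs holds on [6,6]. k = 1.

1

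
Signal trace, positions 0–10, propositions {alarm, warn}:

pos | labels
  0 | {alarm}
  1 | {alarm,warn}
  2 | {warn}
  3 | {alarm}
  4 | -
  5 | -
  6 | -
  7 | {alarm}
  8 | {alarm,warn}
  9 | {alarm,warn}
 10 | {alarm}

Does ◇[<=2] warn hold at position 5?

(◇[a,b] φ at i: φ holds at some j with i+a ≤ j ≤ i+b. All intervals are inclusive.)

Check warn at each j in [5,7]:
  j=5: false
  j=6: false
  j=7: false
No position in the window satisfies it → formula fails.

Does not hold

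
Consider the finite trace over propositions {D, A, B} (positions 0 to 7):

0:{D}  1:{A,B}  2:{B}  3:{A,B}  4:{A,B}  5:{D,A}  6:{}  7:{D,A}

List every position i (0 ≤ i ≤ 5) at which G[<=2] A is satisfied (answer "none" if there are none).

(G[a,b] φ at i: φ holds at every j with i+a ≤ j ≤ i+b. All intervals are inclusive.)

Evaluate at each i in [0,5]:
  i=0: ✗ (fails at j=0)
  i=1: ✗ (fails at j=2)
  i=2: ✗ (fails at j=2)
  i=3: ✓ (all of [3,5])
  i=4: ✗ (fails at j=6)
  i=5: ✗ (fails at j=6)

3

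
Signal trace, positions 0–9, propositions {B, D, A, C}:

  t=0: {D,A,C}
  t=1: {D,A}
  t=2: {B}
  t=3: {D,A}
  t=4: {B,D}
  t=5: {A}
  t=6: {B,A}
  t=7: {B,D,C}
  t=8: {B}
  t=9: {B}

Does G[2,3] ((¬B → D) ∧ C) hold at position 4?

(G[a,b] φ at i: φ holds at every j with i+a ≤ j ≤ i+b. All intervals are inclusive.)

Check ((¬B → D) ∧ C) at every j in [6,7]:
  j=6: false
  j=7: true
Fails at j=6 → formula fails.

Does not hold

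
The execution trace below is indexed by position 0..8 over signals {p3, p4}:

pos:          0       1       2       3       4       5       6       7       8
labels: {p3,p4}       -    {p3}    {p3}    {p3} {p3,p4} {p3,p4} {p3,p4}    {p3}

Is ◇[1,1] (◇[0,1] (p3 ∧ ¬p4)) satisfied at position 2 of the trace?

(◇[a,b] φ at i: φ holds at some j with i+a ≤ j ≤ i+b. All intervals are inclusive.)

Yes

Check ◇[0,1] (p3 ∧ ¬p4) at each j in [3,3]:
  j=3: holds (witness at 3)
Found at j=3 → formula holds.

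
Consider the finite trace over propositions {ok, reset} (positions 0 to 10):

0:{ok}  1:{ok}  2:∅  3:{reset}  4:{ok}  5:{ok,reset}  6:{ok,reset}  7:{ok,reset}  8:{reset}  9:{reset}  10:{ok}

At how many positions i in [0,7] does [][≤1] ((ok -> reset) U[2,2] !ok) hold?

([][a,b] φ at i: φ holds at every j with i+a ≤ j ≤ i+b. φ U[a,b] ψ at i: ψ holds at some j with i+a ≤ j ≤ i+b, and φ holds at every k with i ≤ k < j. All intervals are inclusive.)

1

Evaluate at each i in [0,7]:
  i=0: ✗ (fails at j=0)
  i=1: ✗ (fails at j=1)
  i=2: ✗ (fails at j=2)
  i=3: ✗ (fails at j=3)
  i=4: ✗ (fails at j=4)
  i=5: ✗ (fails at j=5)
  i=6: ✓ (all of [6,7])
  i=7: ✗ (fails at j=8)
Positions where it holds: {6} → 1.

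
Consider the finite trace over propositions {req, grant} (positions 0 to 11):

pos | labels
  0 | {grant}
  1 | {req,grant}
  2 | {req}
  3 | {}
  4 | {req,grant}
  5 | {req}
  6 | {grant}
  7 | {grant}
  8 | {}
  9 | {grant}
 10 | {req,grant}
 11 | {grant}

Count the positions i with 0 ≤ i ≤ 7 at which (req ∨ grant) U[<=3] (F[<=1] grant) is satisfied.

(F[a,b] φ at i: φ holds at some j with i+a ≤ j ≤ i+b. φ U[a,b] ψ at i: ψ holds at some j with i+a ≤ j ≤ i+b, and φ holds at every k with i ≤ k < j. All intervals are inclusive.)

8

Evaluate at each i in [0,7]:
  i=0: ✓ (rhs at j=0)
  i=1: ✓ (rhs at j=1)
  i=2: ✓ (rhs at j=3; lhs holds on [2,2])
  i=3: ✓ (rhs at j=3)
  i=4: ✓ (rhs at j=4)
  i=5: ✓ (rhs at j=5)
  i=6: ✓ (rhs at j=6)
  i=7: ✓ (rhs at j=7)
Positions where it holds: {0, 1, 2, 3, 4, 5, 6, 7} → 8.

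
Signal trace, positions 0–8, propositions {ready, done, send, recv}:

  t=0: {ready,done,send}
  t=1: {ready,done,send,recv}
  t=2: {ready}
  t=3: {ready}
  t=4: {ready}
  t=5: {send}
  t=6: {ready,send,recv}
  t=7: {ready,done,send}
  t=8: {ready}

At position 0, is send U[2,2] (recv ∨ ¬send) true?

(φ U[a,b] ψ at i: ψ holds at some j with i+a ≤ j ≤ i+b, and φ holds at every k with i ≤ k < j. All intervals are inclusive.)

Yes

Need some j in [2,2] with (recv ∨ ¬send), and send at every k in [0,j-1].
  j=2: (recv ∨ ¬send) holds; send holds at every k in [0,1] → satisfied.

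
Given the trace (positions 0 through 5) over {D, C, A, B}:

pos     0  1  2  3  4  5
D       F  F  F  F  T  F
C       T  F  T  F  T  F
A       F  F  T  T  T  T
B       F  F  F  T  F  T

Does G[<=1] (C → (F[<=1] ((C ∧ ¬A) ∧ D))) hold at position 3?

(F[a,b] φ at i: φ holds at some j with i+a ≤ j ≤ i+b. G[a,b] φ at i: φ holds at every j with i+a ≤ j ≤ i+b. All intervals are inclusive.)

Check (C → (F[<=1] ((C ∧ ¬A) ∧ D))) at every j in [3,4]:
  j=3: antecedent false → ✓
  j=4: antecedent true; consequent fails (none in [4,5]) → ✗
Fails at j=4 → formula fails.

No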